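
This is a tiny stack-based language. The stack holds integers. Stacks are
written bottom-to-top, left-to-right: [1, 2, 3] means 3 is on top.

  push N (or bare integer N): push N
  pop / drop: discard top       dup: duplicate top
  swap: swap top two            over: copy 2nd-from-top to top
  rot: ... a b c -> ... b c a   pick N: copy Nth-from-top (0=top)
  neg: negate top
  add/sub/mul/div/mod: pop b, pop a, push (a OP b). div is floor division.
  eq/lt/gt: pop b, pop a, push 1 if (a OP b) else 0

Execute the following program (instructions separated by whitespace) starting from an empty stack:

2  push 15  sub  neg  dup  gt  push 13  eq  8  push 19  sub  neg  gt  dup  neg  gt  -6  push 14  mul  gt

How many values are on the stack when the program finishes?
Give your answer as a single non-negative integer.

Answer: 1

Derivation:
After 'push 2': stack = [2] (depth 1)
After 'push 15': stack = [2, 15] (depth 2)
After 'sub': stack = [-13] (depth 1)
After 'neg': stack = [13] (depth 1)
After 'dup': stack = [13, 13] (depth 2)
After 'gt': stack = [0] (depth 1)
After 'push 13': stack = [0, 13] (depth 2)
After 'eq': stack = [0] (depth 1)
After 'push 8': stack = [0, 8] (depth 2)
After 'push 19': stack = [0, 8, 19] (depth 3)
After 'sub': stack = [0, -11] (depth 2)
After 'neg': stack = [0, 11] (depth 2)
After 'gt': stack = [0] (depth 1)
After 'dup': stack = [0, 0] (depth 2)
After 'neg': stack = [0, 0] (depth 2)
After 'gt': stack = [0] (depth 1)
After 'push -6': stack = [0, -6] (depth 2)
After 'push 14': stack = [0, -6, 14] (depth 3)
After 'mul': stack = [0, -84] (depth 2)
After 'gt': stack = [1] (depth 1)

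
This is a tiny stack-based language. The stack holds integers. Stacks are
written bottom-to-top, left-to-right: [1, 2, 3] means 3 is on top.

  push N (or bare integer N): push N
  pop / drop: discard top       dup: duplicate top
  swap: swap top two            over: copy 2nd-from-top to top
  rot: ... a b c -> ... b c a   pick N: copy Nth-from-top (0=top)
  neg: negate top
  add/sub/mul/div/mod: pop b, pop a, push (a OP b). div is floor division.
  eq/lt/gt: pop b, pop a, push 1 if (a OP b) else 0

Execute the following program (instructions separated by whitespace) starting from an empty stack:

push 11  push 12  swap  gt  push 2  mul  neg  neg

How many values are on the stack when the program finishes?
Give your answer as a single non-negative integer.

After 'push 11': stack = [11] (depth 1)
After 'push 12': stack = [11, 12] (depth 2)
After 'swap': stack = [12, 11] (depth 2)
After 'gt': stack = [1] (depth 1)
After 'push 2': stack = [1, 2] (depth 2)
After 'mul': stack = [2] (depth 1)
After 'neg': stack = [-2] (depth 1)
After 'neg': stack = [2] (depth 1)

Answer: 1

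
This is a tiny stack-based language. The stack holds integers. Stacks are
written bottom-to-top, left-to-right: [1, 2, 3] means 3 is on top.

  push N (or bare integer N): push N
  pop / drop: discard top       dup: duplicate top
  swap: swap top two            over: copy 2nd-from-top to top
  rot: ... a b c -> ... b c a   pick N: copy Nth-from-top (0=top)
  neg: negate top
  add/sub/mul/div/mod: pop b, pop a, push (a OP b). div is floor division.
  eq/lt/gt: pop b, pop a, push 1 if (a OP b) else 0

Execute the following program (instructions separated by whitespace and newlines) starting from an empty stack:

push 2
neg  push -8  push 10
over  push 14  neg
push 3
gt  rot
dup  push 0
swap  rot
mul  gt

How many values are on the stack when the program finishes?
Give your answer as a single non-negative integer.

Answer: 5

Derivation:
After 'push 2': stack = [2] (depth 1)
After 'neg': stack = [-2] (depth 1)
After 'push -8': stack = [-2, -8] (depth 2)
After 'push 10': stack = [-2, -8, 10] (depth 3)
After 'over': stack = [-2, -8, 10, -8] (depth 4)
After 'push 14': stack = [-2, -8, 10, -8, 14] (depth 5)
After 'neg': stack = [-2, -8, 10, -8, -14] (depth 5)
After 'push 3': stack = [-2, -8, 10, -8, -14, 3] (depth 6)
After 'gt': stack = [-2, -8, 10, -8, 0] (depth 5)
After 'rot': stack = [-2, -8, -8, 0, 10] (depth 5)
After 'dup': stack = [-2, -8, -8, 0, 10, 10] (depth 6)
After 'push 0': stack = [-2, -8, -8, 0, 10, 10, 0] (depth 7)
After 'swap': stack = [-2, -8, -8, 0, 10, 0, 10] (depth 7)
After 'rot': stack = [-2, -8, -8, 0, 0, 10, 10] (depth 7)
After 'mul': stack = [-2, -8, -8, 0, 0, 100] (depth 6)
After 'gt': stack = [-2, -8, -8, 0, 0] (depth 5)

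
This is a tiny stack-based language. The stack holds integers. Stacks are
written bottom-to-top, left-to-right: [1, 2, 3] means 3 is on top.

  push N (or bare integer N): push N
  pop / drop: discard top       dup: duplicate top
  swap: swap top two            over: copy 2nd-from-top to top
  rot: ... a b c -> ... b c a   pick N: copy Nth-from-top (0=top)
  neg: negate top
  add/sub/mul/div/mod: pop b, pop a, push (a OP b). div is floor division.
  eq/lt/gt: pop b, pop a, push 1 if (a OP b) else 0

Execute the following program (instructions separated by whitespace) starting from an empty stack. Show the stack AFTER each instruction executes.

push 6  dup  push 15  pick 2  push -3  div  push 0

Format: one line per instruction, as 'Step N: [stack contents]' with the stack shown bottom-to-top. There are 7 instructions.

Step 1: [6]
Step 2: [6, 6]
Step 3: [6, 6, 15]
Step 4: [6, 6, 15, 6]
Step 5: [6, 6, 15, 6, -3]
Step 6: [6, 6, 15, -2]
Step 7: [6, 6, 15, -2, 0]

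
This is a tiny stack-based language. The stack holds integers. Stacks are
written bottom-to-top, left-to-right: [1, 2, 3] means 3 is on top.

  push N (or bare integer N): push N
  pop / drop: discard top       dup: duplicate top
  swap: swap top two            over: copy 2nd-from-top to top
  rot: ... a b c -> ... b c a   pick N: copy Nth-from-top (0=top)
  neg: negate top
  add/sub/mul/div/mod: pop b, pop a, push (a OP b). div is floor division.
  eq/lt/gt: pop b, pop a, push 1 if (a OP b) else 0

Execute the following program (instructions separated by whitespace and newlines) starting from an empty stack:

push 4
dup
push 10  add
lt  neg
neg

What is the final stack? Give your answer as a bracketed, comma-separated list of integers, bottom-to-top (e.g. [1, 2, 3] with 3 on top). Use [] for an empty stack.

After 'push 4': [4]
After 'dup': [4, 4]
After 'push 10': [4, 4, 10]
After 'add': [4, 14]
After 'lt': [1]
After 'neg': [-1]
After 'neg': [1]

Answer: [1]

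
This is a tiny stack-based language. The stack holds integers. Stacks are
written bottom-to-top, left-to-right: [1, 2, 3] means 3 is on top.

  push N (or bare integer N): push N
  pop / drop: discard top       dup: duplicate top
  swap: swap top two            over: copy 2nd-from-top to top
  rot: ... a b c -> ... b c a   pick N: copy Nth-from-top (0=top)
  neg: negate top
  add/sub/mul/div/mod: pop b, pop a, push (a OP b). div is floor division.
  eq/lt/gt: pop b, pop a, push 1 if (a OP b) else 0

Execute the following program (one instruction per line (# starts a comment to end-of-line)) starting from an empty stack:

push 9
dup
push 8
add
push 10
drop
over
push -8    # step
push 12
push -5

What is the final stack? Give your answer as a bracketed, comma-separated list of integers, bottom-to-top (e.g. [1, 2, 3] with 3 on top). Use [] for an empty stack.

After 'push 9': [9]
After 'dup': [9, 9]
After 'push 8': [9, 9, 8]
After 'add': [9, 17]
After 'push 10': [9, 17, 10]
After 'drop': [9, 17]
After 'over': [9, 17, 9]
After 'push -8': [9, 17, 9, -8]
After 'push 12': [9, 17, 9, -8, 12]
After 'push -5': [9, 17, 9, -8, 12, -5]

Answer: [9, 17, 9, -8, 12, -5]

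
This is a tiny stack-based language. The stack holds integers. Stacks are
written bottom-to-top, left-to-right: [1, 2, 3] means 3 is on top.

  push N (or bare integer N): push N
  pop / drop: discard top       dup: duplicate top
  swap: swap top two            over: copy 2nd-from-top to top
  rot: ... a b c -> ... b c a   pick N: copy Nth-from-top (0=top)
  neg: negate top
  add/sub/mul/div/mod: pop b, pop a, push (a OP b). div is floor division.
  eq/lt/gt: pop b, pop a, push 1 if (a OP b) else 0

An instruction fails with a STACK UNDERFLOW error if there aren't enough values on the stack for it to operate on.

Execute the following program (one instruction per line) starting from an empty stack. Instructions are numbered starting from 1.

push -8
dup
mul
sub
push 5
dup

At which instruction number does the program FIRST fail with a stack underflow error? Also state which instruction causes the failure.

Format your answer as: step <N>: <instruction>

Answer: step 4: sub

Derivation:
Step 1 ('push -8'): stack = [-8], depth = 1
Step 2 ('dup'): stack = [-8, -8], depth = 2
Step 3 ('mul'): stack = [64], depth = 1
Step 4 ('sub'): needs 2 value(s) but depth is 1 — STACK UNDERFLOW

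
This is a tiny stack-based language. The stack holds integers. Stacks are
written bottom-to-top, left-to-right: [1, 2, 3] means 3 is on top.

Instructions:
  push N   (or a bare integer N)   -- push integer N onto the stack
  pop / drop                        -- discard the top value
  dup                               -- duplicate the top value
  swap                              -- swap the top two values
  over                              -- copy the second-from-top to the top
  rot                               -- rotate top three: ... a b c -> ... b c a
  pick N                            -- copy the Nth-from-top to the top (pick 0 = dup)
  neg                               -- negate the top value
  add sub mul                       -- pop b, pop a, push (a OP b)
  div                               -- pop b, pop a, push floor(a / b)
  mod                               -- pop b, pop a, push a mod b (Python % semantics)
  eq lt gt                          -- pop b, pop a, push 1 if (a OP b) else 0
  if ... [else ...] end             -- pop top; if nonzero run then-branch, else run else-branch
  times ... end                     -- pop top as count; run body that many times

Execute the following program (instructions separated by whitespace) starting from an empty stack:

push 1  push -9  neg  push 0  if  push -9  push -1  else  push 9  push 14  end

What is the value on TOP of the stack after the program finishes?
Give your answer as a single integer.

Answer: 14

Derivation:
After 'push 1': [1]
After 'push -9': [1, -9]
After 'neg': [1, 9]
After 'push 0': [1, 9, 0]
After 'if': [1, 9]
After 'push 9': [1, 9, 9]
After 'push 14': [1, 9, 9, 14]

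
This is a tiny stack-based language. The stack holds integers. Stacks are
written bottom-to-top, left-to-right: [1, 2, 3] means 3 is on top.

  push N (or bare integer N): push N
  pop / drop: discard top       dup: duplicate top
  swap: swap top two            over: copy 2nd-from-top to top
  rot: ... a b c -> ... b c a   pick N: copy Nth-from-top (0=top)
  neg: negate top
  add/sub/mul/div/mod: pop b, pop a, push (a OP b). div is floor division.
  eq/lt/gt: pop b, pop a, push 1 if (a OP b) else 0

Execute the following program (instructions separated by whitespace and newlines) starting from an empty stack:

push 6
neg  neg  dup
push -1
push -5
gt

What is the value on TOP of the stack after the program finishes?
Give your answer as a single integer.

Answer: 1

Derivation:
After 'push 6': [6]
After 'neg': [-6]
After 'neg': [6]
After 'dup': [6, 6]
After 'push -1': [6, 6, -1]
After 'push -5': [6, 6, -1, -5]
After 'gt': [6, 6, 1]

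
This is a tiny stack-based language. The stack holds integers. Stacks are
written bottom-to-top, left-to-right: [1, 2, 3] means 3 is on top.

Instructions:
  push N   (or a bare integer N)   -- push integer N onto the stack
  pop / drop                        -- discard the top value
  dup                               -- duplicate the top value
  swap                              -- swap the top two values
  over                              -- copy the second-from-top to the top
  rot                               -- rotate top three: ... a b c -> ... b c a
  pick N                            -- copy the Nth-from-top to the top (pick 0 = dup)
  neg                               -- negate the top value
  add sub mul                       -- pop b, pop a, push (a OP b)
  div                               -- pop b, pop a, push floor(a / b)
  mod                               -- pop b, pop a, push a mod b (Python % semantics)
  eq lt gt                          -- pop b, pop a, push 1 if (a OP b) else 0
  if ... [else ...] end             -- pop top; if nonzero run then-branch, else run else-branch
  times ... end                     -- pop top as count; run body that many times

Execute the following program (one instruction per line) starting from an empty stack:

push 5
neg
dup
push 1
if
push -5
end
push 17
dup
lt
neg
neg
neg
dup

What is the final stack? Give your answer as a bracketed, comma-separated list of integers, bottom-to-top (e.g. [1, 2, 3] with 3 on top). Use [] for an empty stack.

Answer: [-5, -5, -5, 0, 0]

Derivation:
After 'push 5': [5]
After 'neg': [-5]
After 'dup': [-5, -5]
After 'push 1': [-5, -5, 1]
After 'if': [-5, -5]
After 'push -5': [-5, -5, -5]
After 'push 17': [-5, -5, -5, 17]
After 'dup': [-5, -5, -5, 17, 17]
After 'lt': [-5, -5, -5, 0]
After 'neg': [-5, -5, -5, 0]
After 'neg': [-5, -5, -5, 0]
After 'neg': [-5, -5, -5, 0]
After 'dup': [-5, -5, -5, 0, 0]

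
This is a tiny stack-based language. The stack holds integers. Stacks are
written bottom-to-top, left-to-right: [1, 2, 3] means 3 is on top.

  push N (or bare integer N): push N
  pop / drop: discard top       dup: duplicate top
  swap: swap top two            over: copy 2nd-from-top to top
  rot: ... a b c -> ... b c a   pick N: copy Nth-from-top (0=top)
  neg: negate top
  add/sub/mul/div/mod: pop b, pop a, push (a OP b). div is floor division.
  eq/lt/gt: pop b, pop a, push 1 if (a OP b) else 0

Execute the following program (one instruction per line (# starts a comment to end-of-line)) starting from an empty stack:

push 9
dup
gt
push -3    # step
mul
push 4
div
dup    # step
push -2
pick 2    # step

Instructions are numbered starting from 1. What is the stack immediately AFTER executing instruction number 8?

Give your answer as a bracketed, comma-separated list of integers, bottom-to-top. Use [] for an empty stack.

Answer: [0, 0]

Derivation:
Step 1 ('push 9'): [9]
Step 2 ('dup'): [9, 9]
Step 3 ('gt'): [0]
Step 4 ('push -3'): [0, -3]
Step 5 ('mul'): [0]
Step 6 ('push 4'): [0, 4]
Step 7 ('div'): [0]
Step 8 ('dup'): [0, 0]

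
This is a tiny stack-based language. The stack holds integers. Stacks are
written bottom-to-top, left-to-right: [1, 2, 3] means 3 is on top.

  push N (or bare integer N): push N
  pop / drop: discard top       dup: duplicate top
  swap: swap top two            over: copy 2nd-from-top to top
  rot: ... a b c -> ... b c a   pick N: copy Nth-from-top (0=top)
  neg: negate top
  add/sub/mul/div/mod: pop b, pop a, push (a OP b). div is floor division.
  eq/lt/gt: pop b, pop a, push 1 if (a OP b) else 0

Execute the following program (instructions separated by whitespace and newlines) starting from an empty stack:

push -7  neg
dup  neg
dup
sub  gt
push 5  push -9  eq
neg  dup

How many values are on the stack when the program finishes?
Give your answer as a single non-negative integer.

Answer: 3

Derivation:
After 'push -7': stack = [-7] (depth 1)
After 'neg': stack = [7] (depth 1)
After 'dup': stack = [7, 7] (depth 2)
After 'neg': stack = [7, -7] (depth 2)
After 'dup': stack = [7, -7, -7] (depth 3)
After 'sub': stack = [7, 0] (depth 2)
After 'gt': stack = [1] (depth 1)
After 'push 5': stack = [1, 5] (depth 2)
After 'push -9': stack = [1, 5, -9] (depth 3)
After 'eq': stack = [1, 0] (depth 2)
After 'neg': stack = [1, 0] (depth 2)
After 'dup': stack = [1, 0, 0] (depth 3)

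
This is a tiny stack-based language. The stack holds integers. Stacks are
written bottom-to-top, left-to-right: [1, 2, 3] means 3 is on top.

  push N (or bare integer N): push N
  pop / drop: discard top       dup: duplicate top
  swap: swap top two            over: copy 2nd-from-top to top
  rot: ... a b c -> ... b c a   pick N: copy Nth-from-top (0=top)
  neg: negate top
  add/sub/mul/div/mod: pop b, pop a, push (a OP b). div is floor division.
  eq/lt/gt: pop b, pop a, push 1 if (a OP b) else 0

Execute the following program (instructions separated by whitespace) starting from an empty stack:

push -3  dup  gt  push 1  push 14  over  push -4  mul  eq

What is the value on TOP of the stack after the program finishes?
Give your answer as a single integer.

Answer: 0

Derivation:
After 'push -3': [-3]
After 'dup': [-3, -3]
After 'gt': [0]
After 'push 1': [0, 1]
After 'push 14': [0, 1, 14]
After 'over': [0, 1, 14, 1]
After 'push -4': [0, 1, 14, 1, -4]
After 'mul': [0, 1, 14, -4]
After 'eq': [0, 1, 0]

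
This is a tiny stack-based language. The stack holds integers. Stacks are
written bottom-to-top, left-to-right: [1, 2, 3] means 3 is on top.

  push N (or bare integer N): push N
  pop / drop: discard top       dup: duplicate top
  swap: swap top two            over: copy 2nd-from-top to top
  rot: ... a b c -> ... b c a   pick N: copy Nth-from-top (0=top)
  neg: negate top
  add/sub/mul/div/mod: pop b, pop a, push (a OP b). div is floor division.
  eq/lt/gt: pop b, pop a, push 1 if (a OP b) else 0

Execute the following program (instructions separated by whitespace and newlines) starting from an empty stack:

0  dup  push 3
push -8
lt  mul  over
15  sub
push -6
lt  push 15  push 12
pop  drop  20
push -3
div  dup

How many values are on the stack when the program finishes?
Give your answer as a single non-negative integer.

Answer: 5

Derivation:
After 'push 0': stack = [0] (depth 1)
After 'dup': stack = [0, 0] (depth 2)
After 'push 3': stack = [0, 0, 3] (depth 3)
After 'push -8': stack = [0, 0, 3, -8] (depth 4)
After 'lt': stack = [0, 0, 0] (depth 3)
After 'mul': stack = [0, 0] (depth 2)
After 'over': stack = [0, 0, 0] (depth 3)
After 'push 15': stack = [0, 0, 0, 15] (depth 4)
After 'sub': stack = [0, 0, -15] (depth 3)
After 'push -6': stack = [0, 0, -15, -6] (depth 4)
After 'lt': stack = [0, 0, 1] (depth 3)
After 'push 15': stack = [0, 0, 1, 15] (depth 4)
After 'push 12': stack = [0, 0, 1, 15, 12] (depth 5)
After 'pop': stack = [0, 0, 1, 15] (depth 4)
After 'drop': stack = [0, 0, 1] (depth 3)
After 'push 20': stack = [0, 0, 1, 20] (depth 4)
After 'push -3': stack = [0, 0, 1, 20, -3] (depth 5)
After 'div': stack = [0, 0, 1, -7] (depth 4)
After 'dup': stack = [0, 0, 1, -7, -7] (depth 5)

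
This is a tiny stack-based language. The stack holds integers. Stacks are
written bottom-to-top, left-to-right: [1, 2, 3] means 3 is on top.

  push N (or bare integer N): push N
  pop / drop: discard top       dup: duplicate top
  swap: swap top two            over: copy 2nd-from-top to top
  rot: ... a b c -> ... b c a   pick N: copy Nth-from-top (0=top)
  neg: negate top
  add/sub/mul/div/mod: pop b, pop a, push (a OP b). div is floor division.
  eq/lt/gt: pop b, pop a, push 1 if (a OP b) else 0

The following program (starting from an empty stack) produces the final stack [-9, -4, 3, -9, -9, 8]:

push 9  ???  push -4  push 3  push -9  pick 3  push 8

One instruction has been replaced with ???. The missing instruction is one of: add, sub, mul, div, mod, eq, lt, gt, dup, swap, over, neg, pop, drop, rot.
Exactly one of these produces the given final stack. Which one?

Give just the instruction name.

Stack before ???: [9]
Stack after ???:  [-9]
The instruction that transforms [9] -> [-9] is: neg

Answer: neg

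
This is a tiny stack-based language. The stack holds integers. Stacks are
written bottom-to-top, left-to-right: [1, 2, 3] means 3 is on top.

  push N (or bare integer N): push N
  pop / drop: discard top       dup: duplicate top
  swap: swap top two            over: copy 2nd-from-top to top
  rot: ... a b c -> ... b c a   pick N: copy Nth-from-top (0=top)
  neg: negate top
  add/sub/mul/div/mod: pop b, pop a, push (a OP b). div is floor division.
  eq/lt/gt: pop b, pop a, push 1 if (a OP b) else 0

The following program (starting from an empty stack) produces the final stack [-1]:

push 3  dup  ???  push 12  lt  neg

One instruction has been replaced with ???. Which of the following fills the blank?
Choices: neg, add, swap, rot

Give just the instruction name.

Answer: add

Derivation:
Stack before ???: [3, 3]
Stack after ???:  [6]
Checking each choice:
  neg: produces [3, -1]
  add: MATCH
  swap: produces [3, -1]
  rot: stack underflow (need 3, have 2)


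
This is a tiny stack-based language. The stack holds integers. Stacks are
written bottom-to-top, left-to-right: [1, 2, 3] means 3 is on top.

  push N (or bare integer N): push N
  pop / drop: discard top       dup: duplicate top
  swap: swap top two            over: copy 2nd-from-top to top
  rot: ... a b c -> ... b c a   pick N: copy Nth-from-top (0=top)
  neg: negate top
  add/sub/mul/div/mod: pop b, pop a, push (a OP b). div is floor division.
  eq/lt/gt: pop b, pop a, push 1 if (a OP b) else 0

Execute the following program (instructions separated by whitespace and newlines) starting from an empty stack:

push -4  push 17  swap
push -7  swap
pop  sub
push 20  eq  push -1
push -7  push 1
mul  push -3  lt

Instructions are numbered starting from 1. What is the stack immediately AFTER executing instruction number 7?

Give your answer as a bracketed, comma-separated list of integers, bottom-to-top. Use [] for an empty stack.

Step 1 ('push -4'): [-4]
Step 2 ('push 17'): [-4, 17]
Step 3 ('swap'): [17, -4]
Step 4 ('push -7'): [17, -4, -7]
Step 5 ('swap'): [17, -7, -4]
Step 6 ('pop'): [17, -7]
Step 7 ('sub'): [24]

Answer: [24]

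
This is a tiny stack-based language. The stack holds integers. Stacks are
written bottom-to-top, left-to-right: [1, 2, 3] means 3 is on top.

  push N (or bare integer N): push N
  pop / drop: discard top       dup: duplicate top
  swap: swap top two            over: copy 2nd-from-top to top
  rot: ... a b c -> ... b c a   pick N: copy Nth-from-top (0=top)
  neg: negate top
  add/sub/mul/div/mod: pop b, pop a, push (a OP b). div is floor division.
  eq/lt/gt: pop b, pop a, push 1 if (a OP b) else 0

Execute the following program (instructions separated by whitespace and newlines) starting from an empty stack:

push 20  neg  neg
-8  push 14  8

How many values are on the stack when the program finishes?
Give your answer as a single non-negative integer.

Answer: 4

Derivation:
After 'push 20': stack = [20] (depth 1)
After 'neg': stack = [-20] (depth 1)
After 'neg': stack = [20] (depth 1)
After 'push -8': stack = [20, -8] (depth 2)
After 'push 14': stack = [20, -8, 14] (depth 3)
After 'push 8': stack = [20, -8, 14, 8] (depth 4)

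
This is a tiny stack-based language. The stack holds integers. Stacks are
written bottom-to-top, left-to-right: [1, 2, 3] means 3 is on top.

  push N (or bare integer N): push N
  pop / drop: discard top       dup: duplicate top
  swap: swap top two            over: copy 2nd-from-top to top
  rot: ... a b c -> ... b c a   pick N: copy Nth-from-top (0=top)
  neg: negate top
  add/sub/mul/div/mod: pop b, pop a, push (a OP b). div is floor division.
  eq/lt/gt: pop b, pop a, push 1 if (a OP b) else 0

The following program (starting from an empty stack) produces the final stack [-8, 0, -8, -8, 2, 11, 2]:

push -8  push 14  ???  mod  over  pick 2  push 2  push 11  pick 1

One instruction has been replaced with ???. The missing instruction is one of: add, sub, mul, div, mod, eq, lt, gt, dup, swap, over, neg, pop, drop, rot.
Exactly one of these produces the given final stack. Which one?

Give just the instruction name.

Stack before ???: [-8, 14]
Stack after ???:  [-8, 14, 14]
The instruction that transforms [-8, 14] -> [-8, 14, 14] is: dup

Answer: dup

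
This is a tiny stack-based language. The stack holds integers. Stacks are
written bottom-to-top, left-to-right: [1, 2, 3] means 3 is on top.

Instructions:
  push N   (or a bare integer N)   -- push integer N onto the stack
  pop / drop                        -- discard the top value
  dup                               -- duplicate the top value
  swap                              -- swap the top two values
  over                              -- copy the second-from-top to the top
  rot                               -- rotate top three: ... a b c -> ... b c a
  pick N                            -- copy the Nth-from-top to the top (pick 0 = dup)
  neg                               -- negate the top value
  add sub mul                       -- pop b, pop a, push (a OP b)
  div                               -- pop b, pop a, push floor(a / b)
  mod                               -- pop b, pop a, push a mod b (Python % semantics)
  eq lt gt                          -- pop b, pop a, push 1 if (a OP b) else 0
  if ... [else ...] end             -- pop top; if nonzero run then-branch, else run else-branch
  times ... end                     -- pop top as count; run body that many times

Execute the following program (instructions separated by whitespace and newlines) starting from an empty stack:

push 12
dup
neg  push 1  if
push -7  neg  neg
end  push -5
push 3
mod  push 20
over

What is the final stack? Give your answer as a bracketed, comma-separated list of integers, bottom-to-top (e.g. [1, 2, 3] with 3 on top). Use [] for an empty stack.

Answer: [12, -12, -7, 1, 20, 1]

Derivation:
After 'push 12': [12]
After 'dup': [12, 12]
After 'neg': [12, -12]
After 'push 1': [12, -12, 1]
After 'if': [12, -12]
After 'push -7': [12, -12, -7]
After 'neg': [12, -12, 7]
After 'neg': [12, -12, -7]
After 'push -5': [12, -12, -7, -5]
After 'push 3': [12, -12, -7, -5, 3]
After 'mod': [12, -12, -7, 1]
After 'push 20': [12, -12, -7, 1, 20]
After 'over': [12, -12, -7, 1, 20, 1]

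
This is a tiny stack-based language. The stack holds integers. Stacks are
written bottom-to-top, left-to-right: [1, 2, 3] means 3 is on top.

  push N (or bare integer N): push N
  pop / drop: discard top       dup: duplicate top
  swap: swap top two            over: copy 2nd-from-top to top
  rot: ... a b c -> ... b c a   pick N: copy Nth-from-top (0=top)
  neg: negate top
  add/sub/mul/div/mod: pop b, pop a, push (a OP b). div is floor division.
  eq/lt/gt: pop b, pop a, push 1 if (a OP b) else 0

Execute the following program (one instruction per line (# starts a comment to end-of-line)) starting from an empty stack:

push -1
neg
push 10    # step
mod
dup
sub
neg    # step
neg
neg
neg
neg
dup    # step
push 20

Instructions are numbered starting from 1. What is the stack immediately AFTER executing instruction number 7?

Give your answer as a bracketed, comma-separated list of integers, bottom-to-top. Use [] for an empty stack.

Answer: [0]

Derivation:
Step 1 ('push -1'): [-1]
Step 2 ('neg'): [1]
Step 3 ('push 10'): [1, 10]
Step 4 ('mod'): [1]
Step 5 ('dup'): [1, 1]
Step 6 ('sub'): [0]
Step 7 ('neg'): [0]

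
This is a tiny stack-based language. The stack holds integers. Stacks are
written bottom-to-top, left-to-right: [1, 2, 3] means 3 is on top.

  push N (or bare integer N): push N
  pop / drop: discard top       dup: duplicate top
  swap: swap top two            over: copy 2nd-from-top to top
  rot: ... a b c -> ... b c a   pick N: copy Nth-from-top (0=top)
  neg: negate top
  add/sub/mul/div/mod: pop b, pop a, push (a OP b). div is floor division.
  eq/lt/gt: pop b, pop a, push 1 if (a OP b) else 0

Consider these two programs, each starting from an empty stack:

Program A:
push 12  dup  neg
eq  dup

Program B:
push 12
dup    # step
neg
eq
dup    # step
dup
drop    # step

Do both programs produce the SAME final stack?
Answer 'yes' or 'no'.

Answer: yes

Derivation:
Program A trace:
  After 'push 12': [12]
  After 'dup': [12, 12]
  After 'neg': [12, -12]
  After 'eq': [0]
  After 'dup': [0, 0]
Program A final stack: [0, 0]

Program B trace:
  After 'push 12': [12]
  After 'dup': [12, 12]
  After 'neg': [12, -12]
  After 'eq': [0]
  After 'dup': [0, 0]
  After 'dup': [0, 0, 0]
  After 'drop': [0, 0]
Program B final stack: [0, 0]
Same: yes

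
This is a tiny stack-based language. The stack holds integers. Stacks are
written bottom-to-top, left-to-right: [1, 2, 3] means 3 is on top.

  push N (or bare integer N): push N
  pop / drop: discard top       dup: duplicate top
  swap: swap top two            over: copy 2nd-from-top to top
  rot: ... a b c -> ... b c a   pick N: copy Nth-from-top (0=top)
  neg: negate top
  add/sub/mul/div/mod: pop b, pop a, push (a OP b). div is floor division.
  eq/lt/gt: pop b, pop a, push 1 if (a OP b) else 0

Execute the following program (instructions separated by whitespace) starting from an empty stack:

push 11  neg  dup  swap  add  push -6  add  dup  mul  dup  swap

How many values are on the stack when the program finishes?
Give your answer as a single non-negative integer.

Answer: 2

Derivation:
After 'push 11': stack = [11] (depth 1)
After 'neg': stack = [-11] (depth 1)
After 'dup': stack = [-11, -11] (depth 2)
After 'swap': stack = [-11, -11] (depth 2)
After 'add': stack = [-22] (depth 1)
After 'push -6': stack = [-22, -6] (depth 2)
After 'add': stack = [-28] (depth 1)
After 'dup': stack = [-28, -28] (depth 2)
After 'mul': stack = [784] (depth 1)
After 'dup': stack = [784, 784] (depth 2)
After 'swap': stack = [784, 784] (depth 2)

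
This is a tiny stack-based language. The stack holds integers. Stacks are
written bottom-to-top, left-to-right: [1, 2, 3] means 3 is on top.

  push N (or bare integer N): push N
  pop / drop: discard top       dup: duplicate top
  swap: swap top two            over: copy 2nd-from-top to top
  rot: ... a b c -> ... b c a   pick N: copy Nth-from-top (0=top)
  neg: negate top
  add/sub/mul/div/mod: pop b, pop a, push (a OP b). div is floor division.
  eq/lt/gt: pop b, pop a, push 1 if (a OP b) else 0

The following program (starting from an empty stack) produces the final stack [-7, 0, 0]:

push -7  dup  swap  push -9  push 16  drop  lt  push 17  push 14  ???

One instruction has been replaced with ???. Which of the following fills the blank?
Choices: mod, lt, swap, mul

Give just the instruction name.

Stack before ???: [-7, 0, 17, 14]
Stack after ???:  [-7, 0, 0]
Checking each choice:
  mod: produces [-7, 0, 3]
  lt: MATCH
  swap: produces [-7, 0, 14, 17]
  mul: produces [-7, 0, 238]


Answer: lt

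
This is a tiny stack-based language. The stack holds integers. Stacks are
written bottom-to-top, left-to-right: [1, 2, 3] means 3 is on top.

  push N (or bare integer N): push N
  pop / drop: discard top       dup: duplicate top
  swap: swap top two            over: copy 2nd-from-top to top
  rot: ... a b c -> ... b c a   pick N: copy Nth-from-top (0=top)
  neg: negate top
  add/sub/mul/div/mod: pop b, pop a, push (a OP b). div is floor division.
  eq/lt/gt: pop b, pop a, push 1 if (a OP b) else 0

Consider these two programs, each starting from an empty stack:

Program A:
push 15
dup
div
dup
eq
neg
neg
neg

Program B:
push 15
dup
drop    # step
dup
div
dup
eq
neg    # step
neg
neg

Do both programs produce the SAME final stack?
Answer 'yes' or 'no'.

Answer: yes

Derivation:
Program A trace:
  After 'push 15': [15]
  After 'dup': [15, 15]
  After 'div': [1]
  After 'dup': [1, 1]
  After 'eq': [1]
  After 'neg': [-1]
  After 'neg': [1]
  After 'neg': [-1]
Program A final stack: [-1]

Program B trace:
  After 'push 15': [15]
  After 'dup': [15, 15]
  After 'drop': [15]
  After 'dup': [15, 15]
  After 'div': [1]
  After 'dup': [1, 1]
  After 'eq': [1]
  After 'neg': [-1]
  After 'neg': [1]
  After 'neg': [-1]
Program B final stack: [-1]
Same: yes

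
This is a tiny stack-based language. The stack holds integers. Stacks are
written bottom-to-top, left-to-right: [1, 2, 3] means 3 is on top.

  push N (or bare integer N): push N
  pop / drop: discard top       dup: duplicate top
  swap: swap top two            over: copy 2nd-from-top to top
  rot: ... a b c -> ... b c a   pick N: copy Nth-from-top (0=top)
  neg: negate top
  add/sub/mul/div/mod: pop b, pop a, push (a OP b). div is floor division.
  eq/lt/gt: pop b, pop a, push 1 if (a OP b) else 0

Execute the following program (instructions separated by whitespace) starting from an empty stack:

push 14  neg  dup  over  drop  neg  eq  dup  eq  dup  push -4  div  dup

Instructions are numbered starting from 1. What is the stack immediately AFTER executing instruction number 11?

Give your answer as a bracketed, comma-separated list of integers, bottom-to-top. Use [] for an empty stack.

Answer: [1, 1, -4]

Derivation:
Step 1 ('push 14'): [14]
Step 2 ('neg'): [-14]
Step 3 ('dup'): [-14, -14]
Step 4 ('over'): [-14, -14, -14]
Step 5 ('drop'): [-14, -14]
Step 6 ('neg'): [-14, 14]
Step 7 ('eq'): [0]
Step 8 ('dup'): [0, 0]
Step 9 ('eq'): [1]
Step 10 ('dup'): [1, 1]
Step 11 ('push -4'): [1, 1, -4]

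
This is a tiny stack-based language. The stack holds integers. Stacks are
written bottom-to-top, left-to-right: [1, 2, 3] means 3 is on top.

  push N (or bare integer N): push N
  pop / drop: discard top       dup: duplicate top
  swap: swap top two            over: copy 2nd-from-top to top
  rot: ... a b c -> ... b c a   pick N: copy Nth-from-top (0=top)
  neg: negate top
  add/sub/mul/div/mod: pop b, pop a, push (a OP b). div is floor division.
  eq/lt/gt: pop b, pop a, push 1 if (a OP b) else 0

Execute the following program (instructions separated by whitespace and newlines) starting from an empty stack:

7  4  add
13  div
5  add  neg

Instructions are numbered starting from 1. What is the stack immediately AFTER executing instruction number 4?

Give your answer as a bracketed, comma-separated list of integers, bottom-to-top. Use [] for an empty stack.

Answer: [11, 13]

Derivation:
Step 1 ('7'): [7]
Step 2 ('4'): [7, 4]
Step 3 ('add'): [11]
Step 4 ('13'): [11, 13]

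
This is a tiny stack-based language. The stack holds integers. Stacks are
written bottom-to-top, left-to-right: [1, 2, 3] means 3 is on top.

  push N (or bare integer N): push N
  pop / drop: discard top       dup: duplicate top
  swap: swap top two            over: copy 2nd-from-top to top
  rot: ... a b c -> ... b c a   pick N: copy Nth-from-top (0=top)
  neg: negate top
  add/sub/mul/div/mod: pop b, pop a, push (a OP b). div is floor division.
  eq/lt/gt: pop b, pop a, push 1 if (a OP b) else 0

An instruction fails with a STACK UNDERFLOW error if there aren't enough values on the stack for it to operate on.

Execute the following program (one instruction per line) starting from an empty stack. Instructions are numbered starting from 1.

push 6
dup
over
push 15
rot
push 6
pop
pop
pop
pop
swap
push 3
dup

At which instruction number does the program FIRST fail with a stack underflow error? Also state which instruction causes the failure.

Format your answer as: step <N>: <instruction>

Answer: step 11: swap

Derivation:
Step 1 ('push 6'): stack = [6], depth = 1
Step 2 ('dup'): stack = [6, 6], depth = 2
Step 3 ('over'): stack = [6, 6, 6], depth = 3
Step 4 ('push 15'): stack = [6, 6, 6, 15], depth = 4
Step 5 ('rot'): stack = [6, 6, 15, 6], depth = 4
Step 6 ('push 6'): stack = [6, 6, 15, 6, 6], depth = 5
Step 7 ('pop'): stack = [6, 6, 15, 6], depth = 4
Step 8 ('pop'): stack = [6, 6, 15], depth = 3
Step 9 ('pop'): stack = [6, 6], depth = 2
Step 10 ('pop'): stack = [6], depth = 1
Step 11 ('swap'): needs 2 value(s) but depth is 1 — STACK UNDERFLOW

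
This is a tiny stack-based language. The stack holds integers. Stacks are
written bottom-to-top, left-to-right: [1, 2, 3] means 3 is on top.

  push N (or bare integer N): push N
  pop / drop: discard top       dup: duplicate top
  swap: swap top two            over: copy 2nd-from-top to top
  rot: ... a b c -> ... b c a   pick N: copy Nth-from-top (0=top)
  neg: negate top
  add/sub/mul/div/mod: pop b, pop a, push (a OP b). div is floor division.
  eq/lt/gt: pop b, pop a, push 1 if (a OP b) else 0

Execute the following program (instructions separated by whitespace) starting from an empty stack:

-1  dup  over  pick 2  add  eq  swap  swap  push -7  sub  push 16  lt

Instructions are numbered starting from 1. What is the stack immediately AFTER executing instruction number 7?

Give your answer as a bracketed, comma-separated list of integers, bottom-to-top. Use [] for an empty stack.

Answer: [0, -1]

Derivation:
Step 1 ('-1'): [-1]
Step 2 ('dup'): [-1, -1]
Step 3 ('over'): [-1, -1, -1]
Step 4 ('pick 2'): [-1, -1, -1, -1]
Step 5 ('add'): [-1, -1, -2]
Step 6 ('eq'): [-1, 0]
Step 7 ('swap'): [0, -1]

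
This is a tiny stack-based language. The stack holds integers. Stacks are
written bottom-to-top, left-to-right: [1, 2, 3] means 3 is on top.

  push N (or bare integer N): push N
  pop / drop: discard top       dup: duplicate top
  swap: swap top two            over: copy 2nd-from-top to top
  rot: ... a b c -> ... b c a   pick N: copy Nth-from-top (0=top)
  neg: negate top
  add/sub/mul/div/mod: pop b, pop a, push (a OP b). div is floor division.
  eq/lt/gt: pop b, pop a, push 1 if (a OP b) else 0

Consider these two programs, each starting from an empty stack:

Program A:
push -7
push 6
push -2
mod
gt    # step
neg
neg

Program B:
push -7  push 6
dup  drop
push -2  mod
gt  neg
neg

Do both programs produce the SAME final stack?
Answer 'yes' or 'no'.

Program A trace:
  After 'push -7': [-7]
  After 'push 6': [-7, 6]
  After 'push -2': [-7, 6, -2]
  After 'mod': [-7, 0]
  After 'gt': [0]
  After 'neg': [0]
  After 'neg': [0]
Program A final stack: [0]

Program B trace:
  After 'push -7': [-7]
  After 'push 6': [-7, 6]
  After 'dup': [-7, 6, 6]
  After 'drop': [-7, 6]
  After 'push -2': [-7, 6, -2]
  After 'mod': [-7, 0]
  After 'gt': [0]
  After 'neg': [0]
  After 'neg': [0]
Program B final stack: [0]
Same: yes

Answer: yes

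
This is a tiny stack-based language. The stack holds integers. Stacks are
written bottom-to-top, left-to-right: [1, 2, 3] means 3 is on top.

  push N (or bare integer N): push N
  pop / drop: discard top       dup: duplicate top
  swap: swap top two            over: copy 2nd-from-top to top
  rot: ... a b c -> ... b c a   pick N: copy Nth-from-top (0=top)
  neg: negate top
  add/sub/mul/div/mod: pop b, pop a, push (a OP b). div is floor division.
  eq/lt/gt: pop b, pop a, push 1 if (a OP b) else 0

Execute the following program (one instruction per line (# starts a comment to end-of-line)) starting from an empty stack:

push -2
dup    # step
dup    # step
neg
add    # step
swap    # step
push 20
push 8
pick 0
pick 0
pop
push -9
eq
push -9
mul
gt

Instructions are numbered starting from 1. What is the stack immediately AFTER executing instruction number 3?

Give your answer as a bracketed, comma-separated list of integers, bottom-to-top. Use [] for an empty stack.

Answer: [-2, -2, -2]

Derivation:
Step 1 ('push -2'): [-2]
Step 2 ('dup'): [-2, -2]
Step 3 ('dup'): [-2, -2, -2]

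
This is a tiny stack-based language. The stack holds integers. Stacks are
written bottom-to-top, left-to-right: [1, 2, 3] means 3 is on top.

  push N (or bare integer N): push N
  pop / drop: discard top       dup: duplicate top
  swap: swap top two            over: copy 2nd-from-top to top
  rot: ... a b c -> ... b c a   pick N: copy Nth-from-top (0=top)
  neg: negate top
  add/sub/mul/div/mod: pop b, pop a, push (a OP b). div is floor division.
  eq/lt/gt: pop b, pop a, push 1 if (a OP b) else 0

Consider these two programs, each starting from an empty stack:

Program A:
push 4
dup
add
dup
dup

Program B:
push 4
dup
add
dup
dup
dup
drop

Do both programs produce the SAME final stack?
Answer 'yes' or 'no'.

Program A trace:
  After 'push 4': [4]
  After 'dup': [4, 4]
  After 'add': [8]
  After 'dup': [8, 8]
  After 'dup': [8, 8, 8]
Program A final stack: [8, 8, 8]

Program B trace:
  After 'push 4': [4]
  After 'dup': [4, 4]
  After 'add': [8]
  After 'dup': [8, 8]
  After 'dup': [8, 8, 8]
  After 'dup': [8, 8, 8, 8]
  After 'drop': [8, 8, 8]
Program B final stack: [8, 8, 8]
Same: yes

Answer: yes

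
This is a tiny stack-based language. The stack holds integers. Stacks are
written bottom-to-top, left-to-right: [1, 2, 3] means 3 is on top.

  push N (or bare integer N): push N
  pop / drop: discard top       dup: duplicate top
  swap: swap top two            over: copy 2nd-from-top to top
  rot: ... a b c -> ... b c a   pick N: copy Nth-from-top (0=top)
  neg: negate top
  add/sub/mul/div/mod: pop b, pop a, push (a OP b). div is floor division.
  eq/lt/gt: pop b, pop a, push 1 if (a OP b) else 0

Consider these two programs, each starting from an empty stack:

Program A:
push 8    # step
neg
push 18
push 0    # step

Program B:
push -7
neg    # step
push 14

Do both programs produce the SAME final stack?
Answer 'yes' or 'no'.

Program A trace:
  After 'push 8': [8]
  After 'neg': [-8]
  After 'push 18': [-8, 18]
  After 'push 0': [-8, 18, 0]
Program A final stack: [-8, 18, 0]

Program B trace:
  After 'push -7': [-7]
  After 'neg': [7]
  After 'push 14': [7, 14]
Program B final stack: [7, 14]
Same: no

Answer: no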